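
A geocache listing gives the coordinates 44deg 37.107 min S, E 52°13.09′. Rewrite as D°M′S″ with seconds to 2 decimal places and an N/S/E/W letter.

44°37′6.42″ S, 52°13′5.40″ E

Latitude: 37.10700′ → 37′ and 0.10700 × 60 = 6.4200″
λ: fractional minutes 0.09000 × 60 = 5.4000″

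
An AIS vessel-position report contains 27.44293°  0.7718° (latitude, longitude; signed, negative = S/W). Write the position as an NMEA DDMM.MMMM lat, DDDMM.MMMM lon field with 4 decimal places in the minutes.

Latitude: 27° + 0.442930 × 60 = 27° 26.575800′
Longitude: minutes = (0.771800 − 0) × 60 = 46.308000

2726.5758,N / 00046.3080,E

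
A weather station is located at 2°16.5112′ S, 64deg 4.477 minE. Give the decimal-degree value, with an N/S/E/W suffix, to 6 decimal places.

2.275187° S, 64.074617° E

Lat: 16.5112′ = 0.275187°; total 2.2751867
Lon: 64 + 4.477/60 = 64.0746167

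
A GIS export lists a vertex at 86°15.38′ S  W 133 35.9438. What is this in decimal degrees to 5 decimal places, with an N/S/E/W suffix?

86.25633° S, 133.59906° W

Latitude: 15.38′ = 0.256333°; total 86.256333
Lon: 35.9438′ = 0.599063°; total 133.599063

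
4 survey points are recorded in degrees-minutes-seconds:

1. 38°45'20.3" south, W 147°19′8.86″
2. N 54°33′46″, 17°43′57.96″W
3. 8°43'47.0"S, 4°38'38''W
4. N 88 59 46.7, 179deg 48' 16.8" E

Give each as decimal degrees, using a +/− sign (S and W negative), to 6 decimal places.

1. -38.755639, -147.319128
2. 54.562778, -17.732767
3. -8.729722, -4.643889
4. 88.996306, 179.804667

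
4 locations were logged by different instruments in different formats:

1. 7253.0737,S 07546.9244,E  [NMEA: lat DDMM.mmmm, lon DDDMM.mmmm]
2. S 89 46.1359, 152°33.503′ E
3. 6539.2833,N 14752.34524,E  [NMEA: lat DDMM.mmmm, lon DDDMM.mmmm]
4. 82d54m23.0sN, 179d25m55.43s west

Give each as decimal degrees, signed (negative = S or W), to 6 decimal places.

1. -72.884562, 75.782073
2. -89.768932, 152.558383
3. 65.654722, 147.872421
4. 82.906389, -179.432064

Point 1:
  Latitude: split at 2 digits → 72° and 53.0737′; 72 + 53.0737/60 = 72.8845617
  hemisphere S, so the sign is −
  λ: split at 3 digits → 075° and 46.9244′; 75 + 46.9244/60 = 75.7820733
  E → positive
Point 2:
  Lat: 89 + 46.1359/60 = 89.7689317
  S → negative
  λ: 33.503′ = 0.558383°; total 152.5583833
  E → positive
Point 3:
  φ: split at 2 digits → 65° and 39.2833′; 65 + 39.2833/60 = 65.6547217
  N → positive
  Longitude: split at 3 digits → 147° and 52.34524′; 147 + 52.34524/60 = 147.8724207
  E → positive
Point 4:
  φ: 82° + 54/60 + 23/3600 = 82 + 0.900000 + 0.006389 = 82.9063889
  N ⇒ keep positive
  Lon: 179° + 25/60 + 55.43/3600 = 179 + 0.416667 + 0.015397 = 179.4320639
  W ⇒ negate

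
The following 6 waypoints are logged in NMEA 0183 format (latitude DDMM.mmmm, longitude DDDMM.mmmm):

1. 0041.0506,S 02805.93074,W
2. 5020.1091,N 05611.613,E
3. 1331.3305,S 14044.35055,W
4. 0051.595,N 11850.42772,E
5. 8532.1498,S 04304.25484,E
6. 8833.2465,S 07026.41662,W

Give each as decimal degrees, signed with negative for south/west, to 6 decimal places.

1. -0.684177, -28.098846
2. 50.335152, 56.193550
3. -13.522175, -140.739176
4. 0.859917, 118.840462
5. -85.535830, 43.070914
6. -88.554108, -70.440277

Point 1:
  φ: degrees = first 2 digits = 0, minutes = 41.0506; 0 + 41.0506/60 = 0.6841767
  S ⇒ negate
  Longitude: degrees = first 3 digits = 28, minutes = 5.93074; 28 + 5.93074/60 = 28.0988457
  W → negative
Point 2:
  φ: degrees = first 2 digits = 50, minutes = 20.1091; 50 + 20.1091/60 = 50.3351517
  N ⇒ keep positive
  λ: degrees = first 3 digits = 56, minutes = 11.613; 56 + 11.613/60 = 56.1935500
  E ⇒ keep positive
Point 3:
  Latitude: split at 2 digits → 13° and 31.3305′; 13 + 31.3305/60 = 13.5221750
  hemisphere S, so the sign is −
  λ: split at 3 digits → 140° and 44.35055′; 140 + 44.35055/60 = 140.7391758
  W ⇒ negate
Point 4:
  φ: split at 2 digits → 00° and 51.595′; 0 + 51.595/60 = 0.8599167
  N ⇒ keep positive
  λ: split at 3 digits → 118° and 50.42772′; 118 + 50.42772/60 = 118.8404620
  E → positive
Point 5:
  φ: degrees = first 2 digits = 85, minutes = 32.1498; 85 + 32.1498/60 = 85.5358300
  S → negative
  Longitude: degrees = first 3 digits = 43, minutes = 4.25484; 43 + 4.25484/60 = 43.0709140
  E → positive
Point 6:
  Lat: degrees = first 2 digits = 88, minutes = 33.2465; 88 + 33.2465/60 = 88.5541083
  S → negative
  Lon: split at 3 digits → 070° and 26.41662′; 70 + 26.41662/60 = 70.4402770
  hemisphere W, so the sign is −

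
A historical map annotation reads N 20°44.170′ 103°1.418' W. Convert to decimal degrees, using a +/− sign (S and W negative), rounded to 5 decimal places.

20.73617, -103.02363

Lat: 20 + 44.17/60 = 20.736167
N → positive
λ: 103 + 1.418/60 = 103.023633
W ⇒ negate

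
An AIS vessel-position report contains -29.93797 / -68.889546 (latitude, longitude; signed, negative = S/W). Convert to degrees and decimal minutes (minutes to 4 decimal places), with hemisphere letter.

Latitude is negative → S; |value| = 29.937970
φ: minutes = (29.937970 − 29) × 60 = 56.278200
Longitude is negative → W; |value| = 68.889546
Longitude: 68° + 0.889546 × 60 = 68° 53.372760′

29° 56.2782′ S, 68° 53.3728′ W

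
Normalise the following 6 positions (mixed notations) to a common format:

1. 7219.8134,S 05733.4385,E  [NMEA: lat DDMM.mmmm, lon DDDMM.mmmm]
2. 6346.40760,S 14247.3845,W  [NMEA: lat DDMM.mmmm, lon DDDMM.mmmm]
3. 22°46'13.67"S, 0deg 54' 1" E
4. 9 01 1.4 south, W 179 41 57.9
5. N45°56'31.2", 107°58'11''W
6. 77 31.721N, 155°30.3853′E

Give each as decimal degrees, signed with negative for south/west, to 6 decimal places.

Point 1:
  φ: split at 2 digits → 72° and 19.8134′; 72 + 19.8134/60 = 72.3302233
  hemisphere S, so the sign is −
  λ: degrees = first 3 digits = 57, minutes = 33.4385; 57 + 33.4385/60 = 57.5573083
  E ⇒ keep positive
Point 2:
  φ: split at 2 digits → 63° and 46.4076′; 63 + 46.4076/60 = 63.7734600
  S ⇒ negate
  λ: split at 3 digits → 142° and 47.3845′; 142 + 47.3845/60 = 142.7897417
  hemisphere W, so the sign is −
Point 3:
  Latitude: 22 + 46/60 + 13.67/3600 = 22.7704639
  S → negative
  Longitude: 54′ + 1″ = 54.01667′; 0 + 54.01667/60 = 0.9002778
  E → positive
Point 4:
  Lat: 9 + 1/60 + 1.4/3600 = 9.0170556
  S ⇒ negate
  Longitude: 41′ + 57.9″ = 41.96500′; 179 + 41.96500/60 = 179.6994167
  hemisphere W, so the sign is −
Point 5:
  φ: 45 + 56/60 + 31.2/3600 = 45.9420000
  N → positive
  Longitude: 107 + 58/60 + 11/3600 = 107.9697222
  W ⇒ negate
Point 6:
  Latitude: 77 + 31.721/60 = 77.5286833
  N ⇒ keep positive
  Longitude: 155 + 30.3853/60 = 155.5064217
  E → positive

1. -72.330223, 57.557308
2. -63.773460, -142.789742
3. -22.770464, 0.900278
4. -9.017056, -179.699417
5. 45.942000, -107.969722
6. 77.528683, 155.506422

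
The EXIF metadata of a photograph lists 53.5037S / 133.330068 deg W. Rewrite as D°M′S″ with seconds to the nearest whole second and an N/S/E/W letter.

53°30′13″ S, 133°19′48″ W

Latitude: whole degrees 53; 30.22200′ → 30′ and 13.32″
Lon: whole degrees 133; 19.80408′ → 19′ and 48.24″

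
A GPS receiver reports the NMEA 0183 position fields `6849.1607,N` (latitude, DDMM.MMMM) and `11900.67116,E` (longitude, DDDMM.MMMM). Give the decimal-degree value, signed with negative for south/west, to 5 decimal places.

φ: split at 2 digits → 68° and 49.1607′; 68 + 49.1607/60 = 68.819345
N → positive
λ: split at 3 digits → 119° and 0.67116′; 119 + 0.67116/60 = 119.011186
E → positive

68.81935, 119.01119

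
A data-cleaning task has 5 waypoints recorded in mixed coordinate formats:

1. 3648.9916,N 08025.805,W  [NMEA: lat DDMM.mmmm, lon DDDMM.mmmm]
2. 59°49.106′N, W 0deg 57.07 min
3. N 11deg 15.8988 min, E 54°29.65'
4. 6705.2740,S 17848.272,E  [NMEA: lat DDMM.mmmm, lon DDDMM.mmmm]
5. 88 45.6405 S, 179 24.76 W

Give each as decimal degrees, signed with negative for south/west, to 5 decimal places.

1. 36.81653, -80.43008
2. 59.81843, -0.95117
3. 11.26498, 54.49417
4. -67.08790, 178.80453
5. -88.76068, -179.41267

Point 1:
  Lat: degrees = first 2 digits = 36, minutes = 48.9916; 36 + 48.9916/60 = 36.816527
  N → positive
  Longitude: split at 3 digits → 080° and 25.805′; 80 + 25.805/60 = 80.430083
  W → negative
Point 2:
  Latitude: 59 + 49.106/60 = 59.818433
  N ⇒ keep positive
  Lon: 57.07′ = 0.951167°; total 0.951167
  W → negative
Point 3:
  φ: 15.8988′ = 0.264980°; total 11.264980
  N → positive
  λ: 29.65′ = 0.494167°; total 54.494167
  E ⇒ keep positive
Point 4:
  Lat: split at 2 digits → 67° and 5.274′; 67 + 5.274/60 = 67.087900
  S ⇒ negate
  Lon: split at 3 digits → 178° and 48.272′; 178 + 48.272/60 = 178.804533
  E → positive
Point 5:
  Latitude: 88 + 45.6405/60 = 88.760675
  S ⇒ negate
  Lon: 179 + 24.76/60 = 179.412667
  W ⇒ negate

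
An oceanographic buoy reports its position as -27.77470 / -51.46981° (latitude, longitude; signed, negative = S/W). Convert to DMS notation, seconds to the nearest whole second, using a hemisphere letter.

Latitude is negative → S; |value| = 27.774700
Lat: 0.774700° → 46.48200′; 0.48200 × 60 = 28.92″
Longitude is negative → W; |value| = 51.469810
Lon: 0.469810° → 28.18860′; 0.18860 × 60 = 11.32″

27°46′29″ S, 51°28′11″ W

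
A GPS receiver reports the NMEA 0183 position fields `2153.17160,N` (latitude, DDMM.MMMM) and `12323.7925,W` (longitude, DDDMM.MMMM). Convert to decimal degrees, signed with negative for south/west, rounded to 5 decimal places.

φ: split at 2 digits → 21° and 53.1716′; 21 + 53.1716/60 = 21.886193
N → positive
Lon: degrees = first 3 digits = 123, minutes = 23.7925; 123 + 23.7925/60 = 123.396542
hemisphere W, so the sign is −

21.88619, -123.39654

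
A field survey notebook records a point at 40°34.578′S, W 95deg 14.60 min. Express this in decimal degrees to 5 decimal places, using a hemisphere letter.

40.57630° S, 95.24333° W

Lat: 34.578′ = 0.576300°; total 40.576300
Longitude: 14.6′ = 0.243333°; total 95.243333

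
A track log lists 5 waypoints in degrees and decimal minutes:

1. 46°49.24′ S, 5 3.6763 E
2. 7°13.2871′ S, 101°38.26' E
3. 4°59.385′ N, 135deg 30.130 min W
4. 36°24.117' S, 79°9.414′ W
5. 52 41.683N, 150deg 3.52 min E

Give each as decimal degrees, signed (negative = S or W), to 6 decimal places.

Point 1:
  Latitude: 49.24′ = 0.820667°; total 46.8206667
  S ⇒ negate
  λ: 5 + 3.6763/60 = 5.0612717
  E → positive
Point 2:
  Lat: 7 + 13.2871/60 = 7.2214517
  S ⇒ negate
  Lon: 101 + 38.26/60 = 101.6376667
  E ⇒ keep positive
Point 3:
  φ: 59.385′ = 0.989750°; total 4.9897500
  N → positive
  Longitude: 135 + 30.13/60 = 135.5021667
  hemisphere W, so the sign is −
Point 4:
  φ: 36 + 24.117/60 = 36.4019500
  S → negative
  Lon: 79 + 9.414/60 = 79.1569000
  W → negative
Point 5:
  Lat: 52 + 41.683/60 = 52.6947167
  N ⇒ keep positive
  λ: 3.52′ = 0.058667°; total 150.0586667
  E → positive

1. -46.820667, 5.061272
2. -7.221452, 101.637667
3. 4.989750, -135.502167
4. -36.401950, -79.156900
5. 52.694717, 150.058667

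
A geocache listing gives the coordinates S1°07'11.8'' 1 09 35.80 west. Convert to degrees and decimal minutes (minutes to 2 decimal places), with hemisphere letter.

1° 7.20′ S, 1° 9.60′ W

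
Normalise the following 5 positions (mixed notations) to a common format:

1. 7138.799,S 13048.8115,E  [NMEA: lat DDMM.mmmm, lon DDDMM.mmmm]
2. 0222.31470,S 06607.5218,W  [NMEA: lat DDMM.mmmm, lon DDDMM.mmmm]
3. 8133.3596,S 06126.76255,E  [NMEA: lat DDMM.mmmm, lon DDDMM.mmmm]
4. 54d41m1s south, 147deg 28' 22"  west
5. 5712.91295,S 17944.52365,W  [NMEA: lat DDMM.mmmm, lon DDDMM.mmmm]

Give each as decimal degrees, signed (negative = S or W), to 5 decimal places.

Point 1:
  φ: degrees = first 2 digits = 71, minutes = 38.799; 71 + 38.799/60 = 71.646650
  S → negative
  λ: split at 3 digits → 130° and 48.8115′; 130 + 48.8115/60 = 130.813525
  E → positive
Point 2:
  Lat: degrees = first 2 digits = 2, minutes = 22.3147; 2 + 22.3147/60 = 2.371912
  hemisphere S, so the sign is −
  λ: split at 3 digits → 066° and 7.5218′; 66 + 7.5218/60 = 66.125363
  W → negative
Point 3:
  Lat: split at 2 digits → 81° and 33.3596′; 81 + 33.3596/60 = 81.555993
  S ⇒ negate
  λ: degrees = first 3 digits = 61, minutes = 26.76255; 61 + 26.76255/60 = 61.446043
  E ⇒ keep positive
Point 4:
  Latitude: 54° + 41/60 + 1/3600 = 54 + 0.683333 + 0.000278 = 54.683611
  hemisphere S, so the sign is −
  λ: 147 + 28/60 + 22/3600 = 147.472778
  hemisphere W, so the sign is −
Point 5:
  Lat: split at 2 digits → 57° and 12.91295′; 57 + 12.91295/60 = 57.215216
  hemisphere S, so the sign is −
  λ: split at 3 digits → 179° and 44.52365′; 179 + 44.52365/60 = 179.742061
  W ⇒ negate

1. -71.64665, 130.81353
2. -2.37191, -66.12536
3. -81.55599, 61.44604
4. -54.68361, -147.47278
5. -57.21522, -179.74206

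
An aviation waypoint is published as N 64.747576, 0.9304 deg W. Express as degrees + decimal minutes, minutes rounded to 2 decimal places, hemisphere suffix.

64° 44.85′ N, 0° 55.82′ W

Latitude: fractional part 0.747576 → 44.8546 minutes
Lon: minutes = (0.930400 − 0) × 60 = 55.8240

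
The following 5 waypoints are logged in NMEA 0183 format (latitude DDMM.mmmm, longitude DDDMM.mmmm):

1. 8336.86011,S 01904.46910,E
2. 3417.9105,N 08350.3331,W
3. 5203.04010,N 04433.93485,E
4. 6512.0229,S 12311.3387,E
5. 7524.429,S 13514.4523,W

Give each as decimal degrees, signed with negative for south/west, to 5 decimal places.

Point 1:
  Lat: split at 2 digits → 83° and 36.86011′; 83 + 36.86011/60 = 83.614335
  S ⇒ negate
  Longitude: split at 3 digits → 019° and 4.4691′; 19 + 4.4691/60 = 19.074485
  E ⇒ keep positive
Point 2:
  φ: split at 2 digits → 34° and 17.9105′; 34 + 17.9105/60 = 34.298508
  N → positive
  Lon: split at 3 digits → 083° and 50.3331′; 83 + 50.3331/60 = 83.838885
  W → negative
Point 3:
  φ: split at 2 digits → 52° and 3.0401′; 52 + 3.0401/60 = 52.050668
  N → positive
  Longitude: split at 3 digits → 044° and 33.93485′; 44 + 33.93485/60 = 44.565581
  E → positive
Point 4:
  Lat: degrees = first 2 digits = 65, minutes = 12.0229; 65 + 12.0229/60 = 65.200382
  S → negative
  Lon: degrees = first 3 digits = 123, minutes = 11.3387; 123 + 11.3387/60 = 123.188978
  E → positive
Point 5:
  φ: degrees = first 2 digits = 75, minutes = 24.429; 75 + 24.429/60 = 75.407150
  hemisphere S, so the sign is −
  λ: split at 3 digits → 135° and 14.4523′; 135 + 14.4523/60 = 135.240872
  hemisphere W, so the sign is −

1. -83.61434, 19.07449
2. 34.29851, -83.83889
3. 52.05067, 44.56558
4. -65.20038, 123.18898
5. -75.40715, -135.24087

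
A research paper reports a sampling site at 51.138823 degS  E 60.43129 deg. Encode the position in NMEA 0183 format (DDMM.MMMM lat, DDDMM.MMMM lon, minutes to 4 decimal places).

5108.3294,S / 06025.8774,E

Lat: 51° + 0.138823 × 60 = 51° 8.329380′
Lon: minutes = (60.431290 − 60) × 60 = 25.877400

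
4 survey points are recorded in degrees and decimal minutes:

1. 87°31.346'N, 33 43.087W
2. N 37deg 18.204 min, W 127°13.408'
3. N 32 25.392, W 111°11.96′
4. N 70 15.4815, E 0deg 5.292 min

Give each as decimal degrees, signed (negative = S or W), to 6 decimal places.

1. 87.522433, -33.718117
2. 37.303400, -127.223467
3. 32.423200, -111.199333
4. 70.258025, 0.088200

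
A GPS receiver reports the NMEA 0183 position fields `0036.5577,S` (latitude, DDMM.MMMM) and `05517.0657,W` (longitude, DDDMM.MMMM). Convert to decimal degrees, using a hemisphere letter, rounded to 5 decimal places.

0.60930° S, 55.28443° W

Lat: degrees = first 2 digits = 0, minutes = 36.5577; 0 + 36.5577/60 = 0.609295
λ: split at 3 digits → 055° and 17.0657′; 55 + 17.0657/60 = 55.284428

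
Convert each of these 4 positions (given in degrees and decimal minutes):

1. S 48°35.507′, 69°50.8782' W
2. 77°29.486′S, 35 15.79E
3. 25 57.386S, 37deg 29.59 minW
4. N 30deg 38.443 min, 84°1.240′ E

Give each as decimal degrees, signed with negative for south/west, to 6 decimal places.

1. -48.591783, -69.847970
2. -77.491433, 35.263167
3. -25.956433, -37.493167
4. 30.640717, 84.020667

Point 1:
  φ: 35.507′ = 0.591783°; total 48.5917833
  hemisphere S, so the sign is −
  Longitude: 50.8782′ = 0.847970°; total 69.8479700
  hemisphere W, so the sign is −
Point 2:
  φ: 29.486′ = 0.491433°; total 77.4914333
  S ⇒ negate
  λ: 15.79′ = 0.263167°; total 35.2631667
  E ⇒ keep positive
Point 3:
  Lat: 25 + 57.386/60 = 25.9564333
  S → negative
  Longitude: 37 + 29.59/60 = 37.4931667
  W → negative
Point 4:
  φ: 38.443′ = 0.640717°; total 30.6407167
  N → positive
  Longitude: 1.24′ = 0.020667°; total 84.0206667
  E ⇒ keep positive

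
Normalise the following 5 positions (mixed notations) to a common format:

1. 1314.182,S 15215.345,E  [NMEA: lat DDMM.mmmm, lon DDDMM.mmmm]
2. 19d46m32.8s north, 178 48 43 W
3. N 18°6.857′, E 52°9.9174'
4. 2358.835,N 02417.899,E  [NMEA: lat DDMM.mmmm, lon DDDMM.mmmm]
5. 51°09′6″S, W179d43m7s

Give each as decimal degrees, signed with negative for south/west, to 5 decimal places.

1. -13.23637, 152.25575
2. 19.77578, -178.81194
3. 18.11428, 52.16529
4. 23.98058, 24.29832
5. -51.15167, -179.71861

Point 1:
  Latitude: split at 2 digits → 13° and 14.182′; 13 + 14.182/60 = 13.236367
  S ⇒ negate
  λ: degrees = first 3 digits = 152, minutes = 15.345; 152 + 15.345/60 = 152.255750
  E ⇒ keep positive
Point 2:
  Latitude: 19 + 46/60 + 32.8/3600 = 19.775778
  N ⇒ keep positive
  Lon: 178° + 48/60 + 43/3600 = 178 + 0.800000 + 0.011944 = 178.811944
  hemisphere W, so the sign is −
Point 3:
  φ: 6.857′ = 0.114283°; total 18.114283
  N → positive
  λ: 9.9174′ = 0.165290°; total 52.165290
  E → positive
Point 4:
  Latitude: degrees = first 2 digits = 23, minutes = 58.835; 23 + 58.835/60 = 23.980583
  N ⇒ keep positive
  Longitude: split at 3 digits → 024° and 17.899′; 24 + 17.899/60 = 24.298317
  E ⇒ keep positive
Point 5:
  Lat: 51 + 9/60 + 6/3600 = 51.151667
  hemisphere S, so the sign is −
  λ: 179 + 43/60 + 7/3600 = 179.718611
  W ⇒ negate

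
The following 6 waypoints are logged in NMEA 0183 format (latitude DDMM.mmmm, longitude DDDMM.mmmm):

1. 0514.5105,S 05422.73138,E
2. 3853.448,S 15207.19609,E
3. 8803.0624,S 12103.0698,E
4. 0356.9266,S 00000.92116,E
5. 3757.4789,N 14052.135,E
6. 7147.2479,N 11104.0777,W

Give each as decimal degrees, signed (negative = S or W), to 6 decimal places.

1. -5.241842, 54.378856
2. -38.890800, 152.119935
3. -88.051040, 121.051163
4. -3.948777, 0.015353
5. 37.957982, 140.868917
6. 71.787465, -111.067962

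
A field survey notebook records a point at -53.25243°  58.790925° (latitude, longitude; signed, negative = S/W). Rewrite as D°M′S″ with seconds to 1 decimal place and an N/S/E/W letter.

Latitude is negative → S; |value| = 53.252430
φ: 0.252430 × 60 = 15.14580′ → 15′, remainder × 60 = 8.748″
λ: 0.790925° → 47.45550′; 0.45550 × 60 = 27.330″

53°15′8.7″ S, 58°47′27.3″ E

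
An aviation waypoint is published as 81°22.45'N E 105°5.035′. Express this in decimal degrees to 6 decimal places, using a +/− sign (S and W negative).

81.374167, 105.083917

Latitude: 81 + 22.45/60 = 81.3741667
N ⇒ keep positive
Lon: 105 + 5.035/60 = 105.0839167
E → positive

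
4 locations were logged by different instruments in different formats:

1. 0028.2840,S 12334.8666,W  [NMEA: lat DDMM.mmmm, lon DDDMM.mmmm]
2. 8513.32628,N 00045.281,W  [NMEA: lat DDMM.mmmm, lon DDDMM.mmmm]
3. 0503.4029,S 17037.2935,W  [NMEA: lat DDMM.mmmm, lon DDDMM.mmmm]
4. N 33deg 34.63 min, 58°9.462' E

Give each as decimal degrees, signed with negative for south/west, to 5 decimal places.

Point 1:
  Latitude: split at 2 digits → 00° and 28.284′; 0 + 28.284/60 = 0.471400
  hemisphere S, so the sign is −
  Lon: split at 3 digits → 123° and 34.8666′; 123 + 34.8666/60 = 123.581110
  hemisphere W, so the sign is −
Point 2:
  Lat: split at 2 digits → 85° and 13.32628′; 85 + 13.32628/60 = 85.222105
  N ⇒ keep positive
  Lon: degrees = first 3 digits = 0, minutes = 45.281; 0 + 45.281/60 = 0.754683
  W → negative
Point 3:
  Lat: split at 2 digits → 05° and 3.4029′; 5 + 3.4029/60 = 5.056715
  hemisphere S, so the sign is −
  λ: degrees = first 3 digits = 170, minutes = 37.2935; 170 + 37.2935/60 = 170.621558
  hemisphere W, so the sign is −
Point 4:
  Lat: 34.63′ = 0.577167°; total 33.577167
  N → positive
  Lon: 58 + 9.462/60 = 58.157700
  E → positive

1. -0.47140, -123.58111
2. 85.22210, -0.75468
3. -5.05672, -170.62156
4. 33.57717, 58.15770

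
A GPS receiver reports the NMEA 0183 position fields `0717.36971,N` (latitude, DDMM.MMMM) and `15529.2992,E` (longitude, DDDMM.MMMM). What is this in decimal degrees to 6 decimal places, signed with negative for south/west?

Latitude: degrees = first 2 digits = 7, minutes = 17.36971; 7 + 17.36971/60 = 7.2894952
N ⇒ keep positive
Longitude: split at 3 digits → 155° and 29.2992′; 155 + 29.2992/60 = 155.4883200
E → positive

7.289495, 155.488320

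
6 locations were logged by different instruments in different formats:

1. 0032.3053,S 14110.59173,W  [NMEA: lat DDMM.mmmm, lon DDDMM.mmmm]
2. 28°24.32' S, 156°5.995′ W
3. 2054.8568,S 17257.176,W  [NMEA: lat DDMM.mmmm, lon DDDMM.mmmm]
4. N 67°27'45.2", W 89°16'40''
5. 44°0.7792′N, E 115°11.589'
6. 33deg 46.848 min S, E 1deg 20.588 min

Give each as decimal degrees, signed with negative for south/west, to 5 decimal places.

1. -0.53842, -141.17653
2. -28.40533, -156.09992
3. -20.91428, -172.95293
4. 67.46256, -89.27778
5. 44.01299, 115.19315
6. -33.78080, 1.34313

Point 1:
  φ: split at 2 digits → 00° and 32.3053′; 0 + 32.3053/60 = 0.538422
  hemisphere S, so the sign is −
  Longitude: split at 3 digits → 141° and 10.59173′; 141 + 10.59173/60 = 141.176529
  W → negative
Point 2:
  φ: 28 + 24.32/60 = 28.405333
  S ⇒ negate
  λ: 156 + 5.995/60 = 156.099917
  W ⇒ negate
Point 3:
  φ: split at 2 digits → 20° and 54.8568′; 20 + 54.8568/60 = 20.914280
  S → negative
  Longitude: split at 3 digits → 172° and 57.176′; 172 + 57.176/60 = 172.952933
  W → negative
Point 4:
  Lat: 67 + 27/60 + 45.2/3600 = 67.462556
  N ⇒ keep positive
  Lon: 16′ + 40″ = 16.66667′; 89 + 16.66667/60 = 89.277778
  hemisphere W, so the sign is −
Point 5:
  Lat: 44 + 0.7792/60 = 44.012987
  N ⇒ keep positive
  λ: 11.589′ = 0.193150°; total 115.193150
  E → positive
Point 6:
  Lat: 33 + 46.848/60 = 33.780800
  S ⇒ negate
  Longitude: 1 + 20.588/60 = 1.343133
  E ⇒ keep positive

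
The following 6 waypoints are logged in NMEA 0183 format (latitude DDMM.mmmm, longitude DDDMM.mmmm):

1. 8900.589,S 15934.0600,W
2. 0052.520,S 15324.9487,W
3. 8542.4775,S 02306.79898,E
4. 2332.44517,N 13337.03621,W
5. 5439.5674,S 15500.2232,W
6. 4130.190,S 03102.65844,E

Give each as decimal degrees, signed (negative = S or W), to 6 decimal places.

Point 1:
  φ: split at 2 digits → 89° and 0.589′; 89 + 0.589/60 = 89.0098167
  hemisphere S, so the sign is −
  Longitude: split at 3 digits → 159° and 34.06′; 159 + 34.06/60 = 159.5676667
  hemisphere W, so the sign is −
Point 2:
  φ: split at 2 digits → 00° and 52.52′; 0 + 52.52/60 = 0.8753333
  S → negative
  λ: split at 3 digits → 153° and 24.9487′; 153 + 24.9487/60 = 153.4158117
  W → negative
Point 3:
  Lat: split at 2 digits → 85° and 42.4775′; 85 + 42.4775/60 = 85.7079583
  hemisphere S, so the sign is −
  λ: degrees = first 3 digits = 23, minutes = 6.79898; 23 + 6.79898/60 = 23.1133163
  E → positive
Point 4:
  Lat: split at 2 digits → 23° and 32.44517′; 23 + 32.44517/60 = 23.5407528
  N ⇒ keep positive
  Longitude: degrees = first 3 digits = 133, minutes = 37.03621; 133 + 37.03621/60 = 133.6172702
  W ⇒ negate
Point 5:
  Lat: degrees = first 2 digits = 54, minutes = 39.5674; 54 + 39.5674/60 = 54.6594567
  S → negative
  λ: degrees = first 3 digits = 155, minutes = 0.2232; 155 + 0.2232/60 = 155.0037200
  hemisphere W, so the sign is −
Point 6:
  Lat: degrees = first 2 digits = 41, minutes = 30.19; 41 + 30.19/60 = 41.5031667
  hemisphere S, so the sign is −
  Lon: split at 3 digits → 031° and 2.65844′; 31 + 2.65844/60 = 31.0443073
  E → positive

1. -89.009817, -159.567667
2. -0.875333, -153.415812
3. -85.707958, 23.113316
4. 23.540753, -133.617270
5. -54.659457, -155.003720
6. -41.503167, 31.044307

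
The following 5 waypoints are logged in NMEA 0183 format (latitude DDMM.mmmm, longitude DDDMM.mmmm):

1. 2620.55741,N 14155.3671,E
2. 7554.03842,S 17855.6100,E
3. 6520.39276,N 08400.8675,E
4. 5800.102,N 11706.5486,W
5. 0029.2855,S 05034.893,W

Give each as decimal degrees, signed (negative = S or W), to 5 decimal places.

Point 1:
  Latitude: split at 2 digits → 26° and 20.55741′; 26 + 20.55741/60 = 26.342624
  N → positive
  Longitude: degrees = first 3 digits = 141, minutes = 55.3671; 141 + 55.3671/60 = 141.922785
  E ⇒ keep positive
Point 2:
  φ: degrees = first 2 digits = 75, minutes = 54.03842; 75 + 54.03842/60 = 75.900640
  S ⇒ negate
  λ: degrees = first 3 digits = 178, minutes = 55.61; 178 + 55.61/60 = 178.926833
  E → positive
Point 3:
  φ: degrees = first 2 digits = 65, minutes = 20.39276; 65 + 20.39276/60 = 65.339879
  N ⇒ keep positive
  λ: degrees = first 3 digits = 84, minutes = 0.8675; 84 + 0.8675/60 = 84.014458
  E ⇒ keep positive
Point 4:
  φ: split at 2 digits → 58° and 0.102′; 58 + 0.102/60 = 58.001700
  N ⇒ keep positive
  λ: split at 3 digits → 117° and 6.5486′; 117 + 6.5486/60 = 117.109143
  W → negative
Point 5:
  φ: split at 2 digits → 00° and 29.2855′; 0 + 29.2855/60 = 0.488092
  S ⇒ negate
  Lon: split at 3 digits → 050° and 34.893′; 50 + 34.893/60 = 50.581550
  W → negative

1. 26.34262, 141.92279
2. -75.90064, 178.92683
3. 65.33988, 84.01446
4. 58.00170, -117.10914
5. -0.48809, -50.58155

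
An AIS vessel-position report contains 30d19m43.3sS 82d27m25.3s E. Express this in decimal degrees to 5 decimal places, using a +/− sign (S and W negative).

-30.32869, 82.45703

Lat: 19′ + 43.3″ = 19.72167′; 30 + 19.72167/60 = 30.328694
hemisphere S, so the sign is −
Longitude: 82 + 27/60 + 25.3/3600 = 82.457028
E → positive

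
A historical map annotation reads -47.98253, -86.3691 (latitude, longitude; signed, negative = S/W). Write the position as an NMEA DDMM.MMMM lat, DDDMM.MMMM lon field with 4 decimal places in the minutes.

4758.9518,S / 08622.1460,W

Latitude is negative → S; |value| = 47.982530
Latitude: minutes = (47.982530 − 47) × 60 = 58.951800
Longitude is negative → W; |value| = 86.369100
Lon: 86° + 0.369100 × 60 = 86° 22.146000′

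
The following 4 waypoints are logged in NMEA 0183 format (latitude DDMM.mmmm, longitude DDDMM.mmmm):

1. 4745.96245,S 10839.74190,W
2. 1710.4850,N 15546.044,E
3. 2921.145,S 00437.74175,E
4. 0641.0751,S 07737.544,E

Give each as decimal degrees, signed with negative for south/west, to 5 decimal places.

1. -47.76604, -108.66237
2. 17.17475, 155.76740
3. -29.35242, 4.62903
4. -6.68459, 77.62573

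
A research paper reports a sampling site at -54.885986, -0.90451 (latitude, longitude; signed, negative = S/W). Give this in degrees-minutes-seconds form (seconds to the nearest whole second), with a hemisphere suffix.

Latitude is negative → S; |value| = 54.885986
Latitude: whole degrees 54; 53.15916′ → 53′ and 9.55″
Longitude is negative → W; |value| = 0.904510
λ: 0.904510 × 60 = 54.27060′ → 54′, remainder × 60 = 16.24″

54°53′10″ S, 0°54′16″ W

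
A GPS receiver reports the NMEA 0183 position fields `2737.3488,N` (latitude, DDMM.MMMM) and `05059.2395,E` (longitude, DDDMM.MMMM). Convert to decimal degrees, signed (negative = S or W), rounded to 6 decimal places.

Latitude: split at 2 digits → 27° and 37.3488′; 27 + 37.3488/60 = 27.6224800
N ⇒ keep positive
λ: split at 3 digits → 050° and 59.2395′; 50 + 59.2395/60 = 50.9873250
E ⇒ keep positive

27.622480, 50.987325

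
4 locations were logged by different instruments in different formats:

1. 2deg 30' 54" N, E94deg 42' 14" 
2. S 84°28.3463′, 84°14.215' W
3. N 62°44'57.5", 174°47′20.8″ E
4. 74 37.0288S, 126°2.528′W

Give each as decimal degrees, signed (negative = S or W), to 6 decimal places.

Point 1:
  Latitude: 30′ + 54″ = 30.90000′; 2 + 30.90000/60 = 2.5150000
  N → positive
  Longitude: 94° + 42/60 + 14/3600 = 94 + 0.700000 + 0.003889 = 94.7038889
  E ⇒ keep positive
Point 2:
  Lat: 28.3463′ = 0.472438°; total 84.4724383
  S → negative
  Lon: 84 + 14.215/60 = 84.2369167
  W ⇒ negate
Point 3:
  Latitude: 62° + 44/60 + 57.5/3600 = 62 + 0.733333 + 0.015972 = 62.7493056
  N ⇒ keep positive
  Longitude: 47′ + 20.8″ = 47.34667′; 174 + 47.34667/60 = 174.7891111
  E ⇒ keep positive
Point 4:
  Latitude: 37.0288′ = 0.617147°; total 74.6171467
  S ⇒ negate
  λ: 126 + 2.528/60 = 126.0421333
  W ⇒ negate

1. 2.515000, 94.703889
2. -84.472438, -84.236917
3. 62.749306, 174.789111
4. -74.617147, -126.042133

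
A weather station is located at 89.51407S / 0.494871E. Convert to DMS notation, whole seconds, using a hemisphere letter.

89°30′51″ S, 0°29′42″ E

Latitude: 0.514070 × 60 = 30.84420′ → 30′, remainder × 60 = 50.65″
Lon: 0.494871 × 60 = 29.69226′ → 29′, remainder × 60 = 41.54″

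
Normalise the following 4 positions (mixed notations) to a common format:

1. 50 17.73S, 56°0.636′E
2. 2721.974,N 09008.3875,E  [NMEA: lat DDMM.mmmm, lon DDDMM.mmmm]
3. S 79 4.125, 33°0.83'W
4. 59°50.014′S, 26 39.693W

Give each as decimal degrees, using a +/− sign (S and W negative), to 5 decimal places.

Point 1:
  Latitude: 50 + 17.73/60 = 50.295500
  hemisphere S, so the sign is −
  Longitude: 56 + 0.636/60 = 56.010600
  E ⇒ keep positive
Point 2:
  φ: split at 2 digits → 27° and 21.974′; 27 + 21.974/60 = 27.366233
  N ⇒ keep positive
  Lon: degrees = first 3 digits = 90, minutes = 8.3875; 90 + 8.3875/60 = 90.139792
  E → positive
Point 3:
  Latitude: 79 + 4.125/60 = 79.068750
  S → negative
  Longitude: 33 + 0.83/60 = 33.013833
  W ⇒ negate
Point 4:
  Lat: 50.014′ = 0.833567°; total 59.833567
  hemisphere S, so the sign is −
  Lon: 26 + 39.693/60 = 26.661550
  W ⇒ negate

1. -50.29550, 56.01060
2. 27.36623, 90.13979
3. -79.06875, -33.01383
4. -59.83357, -26.66155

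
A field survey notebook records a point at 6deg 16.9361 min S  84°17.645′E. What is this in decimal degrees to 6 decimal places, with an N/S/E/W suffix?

6.282268° S, 84.294083° E

φ: 16.9361′ = 0.282268°; total 6.2822683
λ: 84 + 17.645/60 = 84.2940833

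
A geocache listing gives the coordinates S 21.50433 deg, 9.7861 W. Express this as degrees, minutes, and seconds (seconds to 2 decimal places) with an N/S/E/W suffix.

21°30′15.59″ S, 9°47′9.96″ W

φ: 0.504330 × 60 = 30.25980′ → 30′, remainder × 60 = 15.5880″
Lon: 0.786100° → 47.16600′; 0.16600 × 60 = 9.9600″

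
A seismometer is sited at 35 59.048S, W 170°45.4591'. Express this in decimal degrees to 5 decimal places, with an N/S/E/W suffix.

Lat: 59.048′ = 0.984133°; total 35.984133
Lon: 170 + 45.4591/60 = 170.757652

35.98413° S, 170.75765° W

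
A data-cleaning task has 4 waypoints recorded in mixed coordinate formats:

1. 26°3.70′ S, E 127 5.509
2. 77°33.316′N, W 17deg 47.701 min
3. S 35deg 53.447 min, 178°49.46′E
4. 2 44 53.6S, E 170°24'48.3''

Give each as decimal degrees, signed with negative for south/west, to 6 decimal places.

1. -26.061667, 127.091817
2. 77.555267, -17.795017
3. -35.890783, 178.824333
4. -2.748222, 170.413417

Point 1:
  Latitude: 26 + 3.7/60 = 26.0616667
  hemisphere S, so the sign is −
  λ: 5.509′ = 0.091817°; total 127.0918167
  E → positive
Point 2:
  φ: 33.316′ = 0.555267°; total 77.5552667
  N → positive
  Lon: 47.701′ = 0.795017°; total 17.7950167
  W ⇒ negate
Point 3:
  Lat: 35 + 53.447/60 = 35.8907833
  S ⇒ negate
  Longitude: 49.46′ = 0.824333°; total 178.8243333
  E → positive
Point 4:
  Latitude: 44′ + 53.6″ = 44.89333′; 2 + 44.89333/60 = 2.7482222
  S ⇒ negate
  λ: 170° + 24/60 + 48.3/3600 = 170 + 0.400000 + 0.013417 = 170.4134167
  E → positive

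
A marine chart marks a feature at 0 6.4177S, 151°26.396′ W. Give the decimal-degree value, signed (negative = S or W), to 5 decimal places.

Latitude: 6.4177′ = 0.106962°; total 0.106962
S → negative
Lon: 26.396′ = 0.439933°; total 151.439933
W ⇒ negate

-0.10696, -151.43993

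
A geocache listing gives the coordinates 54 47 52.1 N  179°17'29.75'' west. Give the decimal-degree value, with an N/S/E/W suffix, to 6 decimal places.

Latitude: 54 + 47/60 + 52.1/3600 = 54.7978056
Longitude: 179 + 17/60 + 29.75/3600 = 179.2915972

54.797806° N, 179.291597° W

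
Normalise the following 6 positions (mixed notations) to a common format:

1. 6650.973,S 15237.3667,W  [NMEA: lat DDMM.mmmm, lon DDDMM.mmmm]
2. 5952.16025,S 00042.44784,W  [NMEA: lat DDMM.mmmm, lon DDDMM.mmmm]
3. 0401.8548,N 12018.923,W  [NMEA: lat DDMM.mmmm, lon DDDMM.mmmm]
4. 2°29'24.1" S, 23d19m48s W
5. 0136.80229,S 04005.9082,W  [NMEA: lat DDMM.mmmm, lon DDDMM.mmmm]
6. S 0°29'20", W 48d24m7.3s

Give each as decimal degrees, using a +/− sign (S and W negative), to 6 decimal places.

Point 1:
  Latitude: degrees = first 2 digits = 66, minutes = 50.973; 66 + 50.973/60 = 66.8495500
  S ⇒ negate
  Lon: split at 3 digits → 152° and 37.3667′; 152 + 37.3667/60 = 152.6227783
  W → negative
Point 2:
  Lat: split at 2 digits → 59° and 52.16025′; 59 + 52.16025/60 = 59.8693375
  hemisphere S, so the sign is −
  Lon: degrees = first 3 digits = 0, minutes = 42.44784; 0 + 42.44784/60 = 0.7074640
  W → negative
Point 3:
  Latitude: degrees = first 2 digits = 4, minutes = 1.8548; 4 + 1.8548/60 = 4.0309133
  N → positive
  Lon: split at 3 digits → 120° and 18.923′; 120 + 18.923/60 = 120.3153833
  hemisphere W, so the sign is −
Point 4:
  Latitude: 29′ + 24.1″ = 29.40167′; 2 + 29.40167/60 = 2.4900278
  S → negative
  Longitude: 23 + 19/60 + 48/3600 = 23.3300000
  W ⇒ negate
Point 5:
  φ: degrees = first 2 digits = 1, minutes = 36.80229; 1 + 36.80229/60 = 1.6133715
  S → negative
  λ: split at 3 digits → 040° and 5.9082′; 40 + 5.9082/60 = 40.0984700
  W → negative
Point 6:
  φ: 0 + 29/60 + 20/3600 = 0.4888889
  S → negative
  Lon: 48° + 24/60 + 7.3/3600 = 48 + 0.400000 + 0.002028 = 48.4020278
  W ⇒ negate

1. -66.849550, -152.622778
2. -59.869338, -0.707464
3. 4.030913, -120.315383
4. -2.490028, -23.330000
5. -1.613372, -40.098470
6. -0.488889, -48.402028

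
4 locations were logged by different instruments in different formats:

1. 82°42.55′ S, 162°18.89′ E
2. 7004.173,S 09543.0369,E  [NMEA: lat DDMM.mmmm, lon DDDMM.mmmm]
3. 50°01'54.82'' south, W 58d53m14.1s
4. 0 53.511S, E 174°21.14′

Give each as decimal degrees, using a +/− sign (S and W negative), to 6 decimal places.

1. -82.709167, 162.314833
2. -70.069550, 95.717282
3. -50.031894, -58.887250
4. -0.891850, 174.352333

Point 1:
  φ: 82 + 42.55/60 = 82.7091667
  hemisphere S, so the sign is −
  Longitude: 162 + 18.89/60 = 162.3148333
  E ⇒ keep positive
Point 2:
  Lat: split at 2 digits → 70° and 4.173′; 70 + 4.173/60 = 70.0695500
  S ⇒ negate
  Longitude: split at 3 digits → 095° and 43.0369′; 95 + 43.0369/60 = 95.7172817
  E ⇒ keep positive
Point 3:
  Latitude: 50 + 1/60 + 54.82/3600 = 50.0318944
  S ⇒ negate
  Longitude: 53′ + 14.1″ = 53.23500′; 58 + 53.23500/60 = 58.8872500
  hemisphere W, so the sign is −
Point 4:
  Lat: 0 + 53.511/60 = 0.8918500
  S ⇒ negate
  Longitude: 21.14′ = 0.352333°; total 174.3523333
  E → positive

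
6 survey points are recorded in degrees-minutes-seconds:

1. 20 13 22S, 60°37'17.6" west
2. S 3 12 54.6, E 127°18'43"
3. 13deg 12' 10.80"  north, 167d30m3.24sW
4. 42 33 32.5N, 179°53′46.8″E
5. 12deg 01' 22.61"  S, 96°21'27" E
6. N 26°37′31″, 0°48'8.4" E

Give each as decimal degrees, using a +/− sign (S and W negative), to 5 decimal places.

1. -20.22278, -60.62156
2. -3.21517, 127.31194
3. 13.20300, -167.50090
4. 42.55903, 179.89633
5. -12.02295, 96.35750
6. 26.62528, 0.80233

Point 1:
  Lat: 13′ + 22″ = 13.36667′; 20 + 13.36667/60 = 20.222778
  S → negative
  λ: 37′ + 17.6″ = 37.29333′; 60 + 37.29333/60 = 60.621556
  hemisphere W, so the sign is −
Point 2:
  φ: 3° + 12/60 + 54.6/3600 = 3 + 0.200000 + 0.015167 = 3.215167
  S → negative
  λ: 127° + 18/60 + 43/3600 = 127 + 0.300000 + 0.011944 = 127.311944
  E → positive
Point 3:
  Lat: 13 + 12/60 + 10.8/3600 = 13.203000
  N ⇒ keep positive
  λ: 167° + 30/60 + 3.24/3600 = 167 + 0.500000 + 0.000900 = 167.500900
  hemisphere W, so the sign is −
Point 4:
  φ: 42 + 33/60 + 32.5/3600 = 42.559028
  N → positive
  Lon: 179 + 53/60 + 46.8/3600 = 179.896333
  E ⇒ keep positive
Point 5:
  Latitude: 12 + 1/60 + 22.61/3600 = 12.022947
  hemisphere S, so the sign is −
  Longitude: 96° + 21/60 + 27/3600 = 96 + 0.350000 + 0.007500 = 96.357500
  E ⇒ keep positive
Point 6:
  φ: 26° + 37/60 + 31/3600 = 26 + 0.616667 + 0.008611 = 26.625278
  N → positive
  Lon: 0 + 48/60 + 8.4/3600 = 0.802333
  E → positive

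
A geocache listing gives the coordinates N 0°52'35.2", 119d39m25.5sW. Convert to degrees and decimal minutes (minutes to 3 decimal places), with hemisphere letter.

Lat: seconds/60 = 0.58667; minutes = 52 + 0.58667 = 52.58667
Lon: seconds/60 = 0.42500; minutes = 39 + 0.42500 = 39.42500

0° 52.587′ N, 119° 39.425′ W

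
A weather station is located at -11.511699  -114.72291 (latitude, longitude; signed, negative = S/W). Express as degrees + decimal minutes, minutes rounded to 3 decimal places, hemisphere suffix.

11° 30.702′ S, 114° 43.375′ W

Latitude is negative → S; |value| = 11.511699
Lat: 11° + 0.511699 × 60 = 11° 30.70194′
Longitude is negative → W; |value| = 114.722910
λ: 114° + 0.722910 × 60 = 114° 43.37460′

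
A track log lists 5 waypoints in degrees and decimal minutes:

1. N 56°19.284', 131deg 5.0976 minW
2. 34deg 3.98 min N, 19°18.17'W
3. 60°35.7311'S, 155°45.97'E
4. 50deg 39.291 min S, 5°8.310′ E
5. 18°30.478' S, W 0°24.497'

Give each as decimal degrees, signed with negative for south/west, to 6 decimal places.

Point 1:
  Lat: 56 + 19.284/60 = 56.3214000
  N → positive
  λ: 131 + 5.0976/60 = 131.0849600
  hemisphere W, so the sign is −
Point 2:
  φ: 3.98′ = 0.066333°; total 34.0663333
  N ⇒ keep positive
  Lon: 18.17′ = 0.302833°; total 19.3028333
  hemisphere W, so the sign is −
Point 3:
  φ: 60 + 35.7311/60 = 60.5955183
  S → negative
  Longitude: 155 + 45.97/60 = 155.7661667
  E ⇒ keep positive
Point 4:
  φ: 50 + 39.291/60 = 50.6548500
  hemisphere S, so the sign is −
  λ: 8.31′ = 0.138500°; total 5.1385000
  E ⇒ keep positive
Point 5:
  Latitude: 18 + 30.478/60 = 18.5079667
  S → negative
  Longitude: 24.497′ = 0.408283°; total 0.4082833
  W ⇒ negate

1. 56.321400, -131.084960
2. 34.066333, -19.302833
3. -60.595518, 155.766167
4. -50.654850, 5.138500
5. -18.507967, -0.408283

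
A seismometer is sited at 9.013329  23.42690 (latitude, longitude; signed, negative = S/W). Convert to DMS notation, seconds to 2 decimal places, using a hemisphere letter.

9°00′47.98″ N, 23°25′36.84″ E

φ: 0.013329° → 0.79974′; 0.79974 × 60 = 47.9844″
λ: 0.426900 × 60 = 25.61400′ → 25′, remainder × 60 = 36.8400″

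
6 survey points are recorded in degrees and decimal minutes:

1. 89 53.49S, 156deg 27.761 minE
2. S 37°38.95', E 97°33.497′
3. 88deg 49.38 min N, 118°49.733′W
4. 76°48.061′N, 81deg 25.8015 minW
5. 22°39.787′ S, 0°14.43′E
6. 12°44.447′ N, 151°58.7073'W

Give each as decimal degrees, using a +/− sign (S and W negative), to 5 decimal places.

1. -89.89150, 156.46268
2. -37.64917, 97.55828
3. 88.82300, -118.82888
4. 76.80102, -81.43003
5. -22.66312, 0.24050
6. 12.74078, -151.97846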